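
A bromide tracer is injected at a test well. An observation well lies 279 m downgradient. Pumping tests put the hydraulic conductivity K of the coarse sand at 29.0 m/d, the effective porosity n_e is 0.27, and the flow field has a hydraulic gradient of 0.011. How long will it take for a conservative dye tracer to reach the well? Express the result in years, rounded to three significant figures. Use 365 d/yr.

Specific discharge q = 29.0 × 0.011 = 0.3190 m/d
Average linear velocity = 0.3190 / 0.27 = 1.181 m/d
t = L / v = 279 / 1.181 = 236.1 d
   = 236.1 / 365 = 0.647 yr

0.647 years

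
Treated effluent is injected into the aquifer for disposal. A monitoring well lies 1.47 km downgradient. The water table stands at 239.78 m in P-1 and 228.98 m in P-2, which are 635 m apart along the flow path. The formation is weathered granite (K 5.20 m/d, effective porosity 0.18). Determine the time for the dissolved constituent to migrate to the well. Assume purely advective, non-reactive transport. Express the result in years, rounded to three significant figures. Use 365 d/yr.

Hydraulic gradient i = (239.78 − 228.98) / 635 = 10.80 / 635 = 0.01701
Darcy flux q = K·i = 5.20 × 0.01701 = 0.08844 m/d
v = Ki/n = 5.20·0.01701/0.18 = 0.4913 m/d
L = 1.47 km = 1470 m
t = L / v = 1470 / 0.4913 = 2992 d
   = 2992 / 365 = 8.20 yr

8.20 years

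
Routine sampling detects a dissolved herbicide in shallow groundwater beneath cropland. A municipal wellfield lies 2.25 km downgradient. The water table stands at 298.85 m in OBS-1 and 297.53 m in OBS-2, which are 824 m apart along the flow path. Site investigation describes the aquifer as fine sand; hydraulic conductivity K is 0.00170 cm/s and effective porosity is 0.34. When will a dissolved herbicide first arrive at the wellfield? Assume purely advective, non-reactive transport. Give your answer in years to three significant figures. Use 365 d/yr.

891 years

Hydraulic gradient i = (298.85 − 297.53) / 824 = 1.32 / 824 = 0.001602
K = 0.00170 cm/s × 864 = 1.469 m/d
q = Ki = 1.469 × 0.001602 = 0.002353 m/d
v = Ki/n = 1.469·0.001602/0.34 = 0.006920 m/d
L = 2.25 km = 2250 m
t = L / v = 2250 / 0.006920 = 325100 d
   = 325100 / 365 = 891 yr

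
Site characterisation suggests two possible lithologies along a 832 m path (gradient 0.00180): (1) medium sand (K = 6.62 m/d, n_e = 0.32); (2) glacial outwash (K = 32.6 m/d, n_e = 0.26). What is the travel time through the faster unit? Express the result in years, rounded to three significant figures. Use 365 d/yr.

10.1 years

Unit 1 (medium sand): v = 6.62×0.0018/0.32 = 0.03724 m/d, t = 832/0.03724 = 22340 d
Unit 2 (glacial outwash): v = 32.6×0.0018/0.26 = 0.2257 m/d, t = 832/0.2257 = 3686 d
Faster: 3686 d / 365 = 10.1 yr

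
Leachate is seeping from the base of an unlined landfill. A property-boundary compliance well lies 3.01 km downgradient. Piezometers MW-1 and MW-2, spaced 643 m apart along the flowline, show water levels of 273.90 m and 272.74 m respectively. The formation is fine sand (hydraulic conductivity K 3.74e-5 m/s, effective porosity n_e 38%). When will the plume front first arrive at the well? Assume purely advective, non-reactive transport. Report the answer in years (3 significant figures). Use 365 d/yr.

Hydraulic gradient i = (273.90 − 272.74) / 643 = 1.16 / 643 = 0.001804
K = 3.74e-5 m/s × 86400 s/d = 3.231 m/d
q = Ki = 3.231 × 0.001804 = 0.005830 m/d
Seepage velocity v = q / n = 0.005830 / 0.38 = 0.01534 m/d
L = 3.01 km = 3010 m
t = L / v = 3010 / 0.01534 = 196200 d
   = 196200 / 365 = 538 yr

538 years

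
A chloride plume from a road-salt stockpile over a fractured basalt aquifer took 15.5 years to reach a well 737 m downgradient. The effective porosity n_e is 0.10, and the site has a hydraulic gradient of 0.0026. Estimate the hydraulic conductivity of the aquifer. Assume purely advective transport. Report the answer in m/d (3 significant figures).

t = 15.5 years = 5658 d
v = L / t = 737 / 5658 = 0.1303 m/d
K = v · n / i = 0.1303 × 0.10 / 0.0026 = 5.01 m/d

5.01 m/d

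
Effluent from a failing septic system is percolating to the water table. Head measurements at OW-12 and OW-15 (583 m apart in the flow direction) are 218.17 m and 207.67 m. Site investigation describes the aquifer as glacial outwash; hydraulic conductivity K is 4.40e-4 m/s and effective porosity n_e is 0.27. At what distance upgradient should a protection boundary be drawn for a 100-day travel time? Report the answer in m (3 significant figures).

254 m

Hydraulic gradient i = (218.17 − 207.67) / 583 = 10.50 / 583 = 0.01801
K = 4.40e-4 m/s × 86400 s/d = 38.02 m/d
Darcy flux q = K·i = 38.02 × 0.01801 = 0.6847 m/d
v_s = q/n_e = 0.6847/0.27 = 2.536 m/d
L = v × T = 2.536 × 100 = 253.6 m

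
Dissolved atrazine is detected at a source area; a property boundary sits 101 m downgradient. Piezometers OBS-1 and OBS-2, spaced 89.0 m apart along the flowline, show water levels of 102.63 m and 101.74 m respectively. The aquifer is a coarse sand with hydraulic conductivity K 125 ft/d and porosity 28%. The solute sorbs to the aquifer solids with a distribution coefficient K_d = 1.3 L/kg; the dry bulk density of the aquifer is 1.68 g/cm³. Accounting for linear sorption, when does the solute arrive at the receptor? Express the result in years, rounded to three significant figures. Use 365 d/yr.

Hydraulic gradient i = (102.63 − 101.74) / 89.0 = 0.89 / 89.0 = 0.01000
K = 125 ft/d × 0.3048 = 38.10 m/d
Darcy flux q = K·i = 38.10 × 0.01000 = 0.3810 m/d
v_s = q/n_e = 0.3810/0.28 = 1.361 m/d
Retardation R = 1 + ρ_b·K_d/n = 1 + 1.68×1.3/0.28 = 8.800
Contaminant velocity v_c = v/R = 1.361/8.800 = 0.1546 m/d
t = L/v_c = 101/0.1546 = 653.2 d
   = 653.2/365 = 1.79 yr

1.79 years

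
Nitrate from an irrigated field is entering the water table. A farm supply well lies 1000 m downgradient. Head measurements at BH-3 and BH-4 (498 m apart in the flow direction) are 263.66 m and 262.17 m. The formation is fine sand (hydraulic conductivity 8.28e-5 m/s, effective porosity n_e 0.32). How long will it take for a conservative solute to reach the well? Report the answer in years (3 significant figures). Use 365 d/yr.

Hydraulic gradient i = (263.66 − 262.17) / 498 = 1.49 / 498 = 0.002992
K = 8.28e-5 m/s × 86400 s/d = 7.154 m/d
q = Ki = 7.154 × 0.002992 = 0.02140 m/d
Seepage velocity v = q / n = 0.02140 / 0.32 = 0.06689 m/d
t = L / v = 1000 / 0.06689 = 14950 d
   = 14950 / 365 = 41.0 yr

41.0 years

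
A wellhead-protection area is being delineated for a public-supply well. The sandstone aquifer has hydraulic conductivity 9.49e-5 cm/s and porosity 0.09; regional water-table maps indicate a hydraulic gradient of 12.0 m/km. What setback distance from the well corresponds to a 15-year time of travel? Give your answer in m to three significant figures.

59.9 m

K = 9.49e-5 cm/s × 864 = 0.08199 m/d
Darcy flux q = K·i = 0.08199 × 0.012 = 9.839e-4 m/d
Seepage velocity v = q / n = 9.839e-4 / 0.09 = 0.01093 m/d
T = 15 yr × 365 = 5475 d
L = v × T = 0.01093 × 5475 = 59.86 m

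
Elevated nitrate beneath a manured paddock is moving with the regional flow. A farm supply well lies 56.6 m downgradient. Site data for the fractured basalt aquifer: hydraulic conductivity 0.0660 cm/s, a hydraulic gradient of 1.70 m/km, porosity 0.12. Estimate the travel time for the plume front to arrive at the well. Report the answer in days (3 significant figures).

70.1 days

K = 0.0660 cm/s × 864 = 57.02 m/d
Darcy flux q = K·i = 57.02 × 0.0017 = 0.09694 m/d
Seepage velocity v = q / n = 0.09694 / 0.12 = 0.8078 m/d
t = L / v = 56.6 / 0.8078 = 70.06 d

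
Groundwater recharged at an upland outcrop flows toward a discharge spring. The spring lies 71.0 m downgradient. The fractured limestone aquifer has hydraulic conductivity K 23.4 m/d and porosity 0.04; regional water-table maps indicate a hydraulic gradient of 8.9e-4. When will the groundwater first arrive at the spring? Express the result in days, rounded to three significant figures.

q = Ki = 23.4 × 8.9e-4 = 0.02083 m/d
Average linear velocity = 0.02083 / 0.04 = 0.5207 m/d
t = L / v = 71.0 / 0.5207 = 136.4 d

136 days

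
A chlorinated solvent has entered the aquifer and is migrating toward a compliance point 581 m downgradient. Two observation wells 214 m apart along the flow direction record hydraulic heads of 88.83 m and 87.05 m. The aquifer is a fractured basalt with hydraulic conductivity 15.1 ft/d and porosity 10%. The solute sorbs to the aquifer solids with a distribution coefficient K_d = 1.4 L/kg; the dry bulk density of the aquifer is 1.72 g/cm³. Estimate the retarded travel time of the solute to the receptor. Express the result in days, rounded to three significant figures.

Hydraulic gradient i = (88.83 − 87.05) / 214 = 1.78 / 214 = 0.008318
K = 15.1 ft/d × 0.3048 = 4.602 m/d
Darcy flux q = K·i = 4.602 × 0.008318 = 0.03828 m/d
v_s = q/n_e = 0.03828/0.10 = 0.3828 m/d
Retardation R = 1 + ρ_b·K_d/n = 1 + 1.72×1.4/0.10 = 25.08
Contaminant velocity v_c = v/R = 0.3828/25.08 = 0.01526 m/d
t = L/v_c = 581/0.01526 = 38060 d

38100 days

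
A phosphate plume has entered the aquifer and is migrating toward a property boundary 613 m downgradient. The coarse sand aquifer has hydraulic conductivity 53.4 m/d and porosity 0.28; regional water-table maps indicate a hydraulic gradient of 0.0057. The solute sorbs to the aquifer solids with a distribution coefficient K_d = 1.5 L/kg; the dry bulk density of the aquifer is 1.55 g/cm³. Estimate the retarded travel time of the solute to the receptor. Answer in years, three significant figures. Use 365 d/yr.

14.4 years

q = Ki = 53.4 × 0.0057 = 0.3044 m/d
Seepage velocity v = q / n = 0.3044 / 0.28 = 1.087 m/d
Retardation R = 1 + ρ_b·K_d/n = 1 + 1.55×1.5/0.28 = 9.304
Contaminant velocity v_c = v/R = 1.087/9.304 = 0.1168 m/d
t = L/v_c = 613/0.1168 = 5246 d
   = 5246/365 = 14.4 yr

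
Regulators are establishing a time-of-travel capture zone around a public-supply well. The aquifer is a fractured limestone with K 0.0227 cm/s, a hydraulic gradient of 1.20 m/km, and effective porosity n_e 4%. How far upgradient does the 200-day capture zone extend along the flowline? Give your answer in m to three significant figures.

K = 0.0227 cm/s × 864 = 19.61 m/d
Darcy flux q = K·i = 19.61 × 0.0012 = 0.02354 m/d
Average linear velocity = 0.02354 / 0.04 = 0.5884 m/d
L = v × T = 0.5884 × 200 = 117.7 m

118 m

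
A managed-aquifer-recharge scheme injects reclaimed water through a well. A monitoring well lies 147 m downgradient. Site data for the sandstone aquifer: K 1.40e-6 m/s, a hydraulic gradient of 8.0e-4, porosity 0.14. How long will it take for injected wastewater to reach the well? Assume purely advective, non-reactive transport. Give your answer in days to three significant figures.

K = 1.40e-6 m/s × 86400 s/d = 0.1210 m/d
Darcy flux q = K·i = 0.1210 × 8.0e-4 = 9.677e-5 m/d
v = Ki/n = 0.1210·8.0e-4/0.14 = 6.912e-4 m/d
t = L / v = 147 / 6.912e-4 = 212700 d

213000 days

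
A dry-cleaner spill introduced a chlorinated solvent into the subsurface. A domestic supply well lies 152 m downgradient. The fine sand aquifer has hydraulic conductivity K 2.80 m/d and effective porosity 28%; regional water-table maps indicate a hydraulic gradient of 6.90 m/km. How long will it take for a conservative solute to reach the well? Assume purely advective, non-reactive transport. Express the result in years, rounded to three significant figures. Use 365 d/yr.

6.04 years

Darcy flux q = K·i = 2.80 × 0.0069 = 0.01932 m/d
Average linear velocity = 0.01932 / 0.28 = 0.06900 m/d
t = L / v = 152 / 0.06900 = 2203 d
   = 2203 / 365 = 6.04 yr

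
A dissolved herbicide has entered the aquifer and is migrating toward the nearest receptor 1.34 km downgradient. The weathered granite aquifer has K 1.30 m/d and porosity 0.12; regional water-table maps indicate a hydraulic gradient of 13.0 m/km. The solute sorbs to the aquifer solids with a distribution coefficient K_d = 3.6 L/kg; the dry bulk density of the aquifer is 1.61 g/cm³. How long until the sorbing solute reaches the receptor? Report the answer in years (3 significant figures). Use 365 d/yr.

Darcy flux q = K·i = 1.30 × 0.013 = 0.01690 m/d
v = Ki/n = 1.30·0.013/0.12 = 0.1408 m/d
Retardation R = 1 + ρ_b·K_d/n = 1 + 1.61×3.6/0.12 = 49.30
Contaminant velocity v_c = v/R = 0.1408/49.30 = 0.002857 m/d
L = 1.34 km = 1340 m
t = L/v_c = 1340/0.002857 = 469100 d
   = 469100/365 = 1290 yr

1290 years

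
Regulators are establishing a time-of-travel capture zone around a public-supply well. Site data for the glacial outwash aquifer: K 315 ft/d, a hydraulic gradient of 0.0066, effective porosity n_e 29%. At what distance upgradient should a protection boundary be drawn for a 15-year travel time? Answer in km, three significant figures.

K = 315 ft/d × 0.3048 = 96.01 m/d
Darcy flux q = K·i = 96.01 × 0.0066 = 0.6337 m/d
Seepage velocity v = q / n = 0.6337 / 0.29 = 2.185 m/d
T = 15 yr × 365 = 5475 d
L = v × T = 2.185 × 5475 = 11960 m
   = 12.0 km

12.0 km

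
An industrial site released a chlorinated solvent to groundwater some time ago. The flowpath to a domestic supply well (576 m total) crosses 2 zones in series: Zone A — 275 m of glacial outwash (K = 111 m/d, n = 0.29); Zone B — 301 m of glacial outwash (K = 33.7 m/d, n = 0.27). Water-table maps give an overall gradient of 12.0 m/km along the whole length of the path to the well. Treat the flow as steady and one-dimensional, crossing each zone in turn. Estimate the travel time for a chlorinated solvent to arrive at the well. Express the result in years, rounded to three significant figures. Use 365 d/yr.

For zones in series the flux q is common to all zones; the equivalent conductivity is the harmonic (thickness-weighted) mean, K_eq = L_total / Σ(L_j/K_j).
Σ(L/K) = 275/111 + 301/33.7 = 2.477 + 8.932 = 11.41 d
K_eq = L_total / Σ(L/K) = 576 / 11.41 = 50.49 m/d
q = K_eq · i = 50.49 × 0.012 = 0.6058 m/d (same in every zone)
Zone A: v = q/n = 0.6058/0.29 = 2.089 m/d → t_A = 275/2.089 = 131.6 d
Zone B: v = q/n = 0.6058/0.27 = 2.244 m/d → t_B = 301/2.244 = 134.1 d
Total t = 131.6 + 134.1 = 265.8 d
   = 265.8 / 365 = 0.728 yr

0.728 years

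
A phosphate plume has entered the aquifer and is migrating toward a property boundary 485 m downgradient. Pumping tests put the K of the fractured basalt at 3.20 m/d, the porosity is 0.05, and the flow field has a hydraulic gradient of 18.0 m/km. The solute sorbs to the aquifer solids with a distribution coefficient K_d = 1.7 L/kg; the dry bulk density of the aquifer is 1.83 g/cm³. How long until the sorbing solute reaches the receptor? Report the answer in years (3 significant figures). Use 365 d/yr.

72.9 years

Specific discharge q = 3.20 × 0.018 = 0.05760 m/d
v_s = q/n_e = 0.05760/0.05 = 1.152 m/d
Retardation R = 1 + ρ_b·K_d/n = 1 + 1.83×1.7/0.05 = 63.22
Contaminant velocity v_c = v/R = 1.152/63.22 = 0.01822 m/d
t = L/v_c = 485/0.01822 = 26620 d
   = 26620/365 = 72.9 yr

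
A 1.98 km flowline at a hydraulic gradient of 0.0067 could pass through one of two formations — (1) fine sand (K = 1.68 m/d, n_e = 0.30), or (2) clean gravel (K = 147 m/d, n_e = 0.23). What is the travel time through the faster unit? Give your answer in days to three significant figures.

Unit 1 (fine sand): v = 1.68×0.0067/0.30 = 0.03752 m/d, t = 1980/0.03752 = 52770 d
Unit 2 (clean gravel): v = 147×0.0067/0.23 = 4.282 m/d, t = 1980/4.282 = 462.4 d
Faster unit: t = 462 d

462 days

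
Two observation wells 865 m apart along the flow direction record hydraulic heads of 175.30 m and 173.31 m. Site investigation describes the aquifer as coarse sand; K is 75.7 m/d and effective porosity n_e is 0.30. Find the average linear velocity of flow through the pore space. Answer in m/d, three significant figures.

Hydraulic gradient i = (175.30 − 173.31) / 865 = 1.99 / 865 = 0.002301
Specific discharge q = 75.7 × 0.002301 = 0.1742 m/d
v_s = q/n_e = 0.1742/0.30 = 0.5805 m/d

0.581 m/d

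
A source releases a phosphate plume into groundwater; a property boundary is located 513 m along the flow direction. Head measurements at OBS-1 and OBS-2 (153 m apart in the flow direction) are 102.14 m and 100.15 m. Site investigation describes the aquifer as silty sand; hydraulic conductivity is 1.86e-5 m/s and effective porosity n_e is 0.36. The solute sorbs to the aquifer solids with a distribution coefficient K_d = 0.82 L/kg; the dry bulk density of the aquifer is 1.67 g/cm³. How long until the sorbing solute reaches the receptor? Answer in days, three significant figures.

Hydraulic gradient i = (102.14 − 100.15) / 153 = 1.99 / 153 = 0.01301
K = 1.86e-5 m/s × 86400 s/d = 1.607 m/d
Specific discharge q = 1.607 × 0.01301 = 0.02090 m/d
v = Ki/n = 1.607·0.01301/0.36 = 0.05806 m/d
Retardation R = 1 + ρ_b·K_d/n = 1 + 1.67×0.82/0.36 = 4.804
Contaminant velocity v_c = v/R = 0.05806/4.804 = 0.01209 m/d
t = L/v_c = 513/0.01209 = 42440 d

42400 days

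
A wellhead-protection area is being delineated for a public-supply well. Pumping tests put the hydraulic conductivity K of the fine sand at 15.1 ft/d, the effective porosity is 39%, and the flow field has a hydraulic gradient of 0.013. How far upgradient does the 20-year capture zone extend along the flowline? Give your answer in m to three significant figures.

K = 15.1 ft/d × 0.3048 = 4.602 m/d
Darcy flux q = K·i = 4.602 × 0.013 = 0.05983 m/d
Seepage velocity v = q / n = 0.05983 / 0.39 = 0.1534 m/d
T = 20 yr × 365 = 7300 d
L = v × T = 0.1534 × 7300 = 1120 m

1120 m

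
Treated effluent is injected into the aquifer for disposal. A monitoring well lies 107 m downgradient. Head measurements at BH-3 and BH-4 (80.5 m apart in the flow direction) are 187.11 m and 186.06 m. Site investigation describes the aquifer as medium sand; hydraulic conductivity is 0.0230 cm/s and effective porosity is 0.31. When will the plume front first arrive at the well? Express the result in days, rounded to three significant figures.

128 days

Hydraulic gradient i = (187.11 − 186.06) / 80.5 = 1.05 / 80.5 = 0.01304
K = 0.0230 cm/s × 864 = 19.87 m/d
Darcy flux q = K·i = 19.87 × 0.01304 = 0.2592 m/d
v_s = q/n_e = 0.2592/0.31 = 0.8361 m/d
t = L / v = 107 / 0.8361 = 128.0 d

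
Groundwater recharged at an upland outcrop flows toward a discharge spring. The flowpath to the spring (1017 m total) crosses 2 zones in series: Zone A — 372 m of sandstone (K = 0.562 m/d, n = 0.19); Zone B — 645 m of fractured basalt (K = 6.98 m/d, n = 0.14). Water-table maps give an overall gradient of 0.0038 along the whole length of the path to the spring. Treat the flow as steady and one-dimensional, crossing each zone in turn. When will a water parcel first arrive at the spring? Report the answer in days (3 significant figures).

31400 days

Continuity: the same q passes through each zone, so ΔH = q·Σ(L_j/K_j) — the zones act as resistances in series.
Σ(L/K) = 372/0.562 + 645/6.98 = 661.9 + 92.41 = 754.3 d
K_eq = L_total / Σ(L/K) = 1017 / 754.3 = 1.348 m/d
q = K_eq · i = 1.348 × 0.0038 = 0.005123 m/d (same in every zone)
Zone A: v = q/n = 0.005123/0.19 = 0.02696 m/d → t_A = 372/0.02696 = 13800 d
Zone B: v = q/n = 0.005123/0.14 = 0.03659 m/d → t_B = 645/0.03659 = 17630 d
Total t = 13800 + 17630 = 31420 d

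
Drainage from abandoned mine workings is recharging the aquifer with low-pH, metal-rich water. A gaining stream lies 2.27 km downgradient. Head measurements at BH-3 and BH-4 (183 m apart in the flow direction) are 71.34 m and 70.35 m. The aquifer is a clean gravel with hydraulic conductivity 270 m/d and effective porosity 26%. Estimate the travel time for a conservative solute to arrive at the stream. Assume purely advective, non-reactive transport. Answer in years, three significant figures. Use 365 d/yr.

1.11 years

Hydraulic gradient i = (71.34 − 70.35) / 183 = 0.99 / 183 = 0.005410
q = Ki = 270 × 0.005410 = 1.461 m/d
v = Ki/n = 270·0.005410/0.26 = 5.618 m/d
L = 2.27 km = 2270 m
t = L / v = 2270 / 5.618 = 404.1 d
   = 404.1 / 365 = 1.11 yr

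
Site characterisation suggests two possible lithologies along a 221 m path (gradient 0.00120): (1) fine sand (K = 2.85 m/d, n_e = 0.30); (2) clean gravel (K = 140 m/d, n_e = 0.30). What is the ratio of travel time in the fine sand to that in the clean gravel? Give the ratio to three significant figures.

49.1

Unit 1 (fine sand): v = 2.85×0.0012/0.30 = 0.01140 m/d, t = 221/0.01140 = 19390 d
Unit 2 (clean gravel): v = 140×0.0012/0.30 = 0.5600 m/d, t = 221/0.5600 = 394.6 d
t(fine sand) / t(clean gravel) = 19390/394.6 = 49.1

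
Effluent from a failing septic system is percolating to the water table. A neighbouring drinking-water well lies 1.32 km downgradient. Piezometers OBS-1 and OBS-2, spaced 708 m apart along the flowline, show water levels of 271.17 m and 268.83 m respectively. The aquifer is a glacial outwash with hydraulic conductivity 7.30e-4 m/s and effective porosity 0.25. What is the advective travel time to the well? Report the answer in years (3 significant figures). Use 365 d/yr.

4.34 years

Hydraulic gradient i = (271.17 − 268.83) / 708 = 2.34 / 708 = 0.003305
K = 7.30e-4 m/s × 86400 s/d = 63.07 m/d
Specific discharge q = 63.07 × 0.003305 = 0.2085 m/d
Average linear velocity = 0.2085 / 0.25 = 0.8338 m/d
L = 1.32 km = 1320 m
t = L / v = 1320 / 0.8338 = 1583 d
   = 1583 / 365 = 4.34 yr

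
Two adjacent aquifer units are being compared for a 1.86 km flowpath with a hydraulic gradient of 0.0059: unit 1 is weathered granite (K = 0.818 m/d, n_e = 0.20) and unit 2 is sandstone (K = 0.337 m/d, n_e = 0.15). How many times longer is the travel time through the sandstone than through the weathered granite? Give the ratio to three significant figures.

Unit 1 (weathered granite): v = 0.818×0.0059/0.20 = 0.02413 m/d, t = 1860/0.02413 = 77080 d
Unit 2 (sandstone): v = 0.337×0.0059/0.15 = 0.01326 m/d, t = 1860/0.01326 = 140300 d
t(sandstone) / t(weathered granite) = 140300/77080 = 1.82

1.82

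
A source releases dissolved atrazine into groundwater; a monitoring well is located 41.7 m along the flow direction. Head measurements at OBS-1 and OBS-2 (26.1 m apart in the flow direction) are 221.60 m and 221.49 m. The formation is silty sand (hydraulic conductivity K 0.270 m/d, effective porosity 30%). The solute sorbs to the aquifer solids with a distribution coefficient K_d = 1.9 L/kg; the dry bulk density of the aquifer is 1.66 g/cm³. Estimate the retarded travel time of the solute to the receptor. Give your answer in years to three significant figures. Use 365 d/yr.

Hydraulic gradient i = (221.60 − 221.49) / 26.1 = 0.11 / 26.1 = 0.004215
Specific discharge q = 0.270 × 0.004215 = 0.001138 m/d
v = Ki/n = 0.270·0.004215/0.30 = 0.003793 m/d
Retardation R = 1 + ρ_b·K_d/n = 1 + 1.66×1.9/0.30 = 11.51
Contaminant velocity v_c = v/R = 0.003793/11.51 = 3.295e-4 m/d
t = L/v_c = 41.7/3.295e-4 = 126600 d
   = 126600/365 = 347 yr

347 years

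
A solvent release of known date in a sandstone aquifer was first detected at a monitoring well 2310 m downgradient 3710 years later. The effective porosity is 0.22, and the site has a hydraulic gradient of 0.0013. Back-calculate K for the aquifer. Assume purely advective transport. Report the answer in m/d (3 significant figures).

t = 3710 years = 1.354e6 d
v = L / t = 2310 / 1.354e6 = 0.001706 m/d
K = v · n / i = 0.001706 × 0.22 / 0.0013 = 0.289 m/d

0.289 m/d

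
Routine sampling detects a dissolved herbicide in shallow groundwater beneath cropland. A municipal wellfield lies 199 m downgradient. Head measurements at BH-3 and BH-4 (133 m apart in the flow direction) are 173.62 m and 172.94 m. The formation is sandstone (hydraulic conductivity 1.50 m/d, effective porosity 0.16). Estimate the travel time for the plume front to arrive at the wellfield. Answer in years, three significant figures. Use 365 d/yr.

11.4 years

Hydraulic gradient i = (173.62 − 172.94) / 133 = 0.68 / 133 = 0.005113
Specific discharge q = 1.50 × 0.005113 = 0.007669 m/d
Seepage velocity v = q / n = 0.007669 / 0.16 = 0.04793 m/d
t = L / v = 199 / 0.04793 = 4152 d
   = 4152 / 365 = 11.4 yr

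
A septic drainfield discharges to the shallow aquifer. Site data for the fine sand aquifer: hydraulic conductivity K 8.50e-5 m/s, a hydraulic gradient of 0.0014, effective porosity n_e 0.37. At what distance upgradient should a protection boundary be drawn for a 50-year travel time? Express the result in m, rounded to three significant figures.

507 m

K = 8.50e-5 m/s × 86400 s/d = 7.344 m/d
Darcy flux q = K·i = 7.344 × 0.0014 = 0.01028 m/d
v = Ki/n = 7.344·0.0014/0.37 = 0.02779 m/d
T = 50 yr × 365 = 18250 d
L = v × T = 0.02779 × 18250 = 507.1 m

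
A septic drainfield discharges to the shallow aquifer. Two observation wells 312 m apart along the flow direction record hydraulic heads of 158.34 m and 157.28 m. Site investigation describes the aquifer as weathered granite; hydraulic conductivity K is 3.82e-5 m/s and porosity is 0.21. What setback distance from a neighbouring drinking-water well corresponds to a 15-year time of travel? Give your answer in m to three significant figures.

Hydraulic gradient i = (158.34 − 157.28) / 312 = 1.06 / 312 = 0.003397
K = 3.82e-5 m/s × 86400 s/d = 3.300 m/d
q = Ki = 3.300 × 0.003397 = 0.01121 m/d
Average linear velocity = 0.01121 / 0.21 = 0.05340 m/d
T = 15 yr × 365 = 5475 d
L = v × T = 0.05340 × 5475 = 292.3 m

292 m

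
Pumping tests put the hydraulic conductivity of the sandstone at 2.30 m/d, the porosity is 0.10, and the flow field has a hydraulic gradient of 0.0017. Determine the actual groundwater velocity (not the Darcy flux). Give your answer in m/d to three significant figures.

Specific discharge q = 2.30 × 0.0017 = 0.003910 m/d
v = Ki/n = 2.30·0.0017/0.10 = 0.03910 m/d

0.0391 m/d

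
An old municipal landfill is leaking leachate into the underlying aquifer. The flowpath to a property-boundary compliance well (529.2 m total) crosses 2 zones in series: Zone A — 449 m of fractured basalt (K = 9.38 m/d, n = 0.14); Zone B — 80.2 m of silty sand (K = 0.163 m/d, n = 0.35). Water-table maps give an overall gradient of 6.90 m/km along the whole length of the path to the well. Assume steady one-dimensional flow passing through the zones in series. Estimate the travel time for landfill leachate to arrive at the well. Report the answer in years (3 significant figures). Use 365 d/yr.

Continuity: the same q passes through each zone, so ΔH = q·Σ(L_j/K_j) — the zones act as resistances in series.
Σ(L/K) = 449/9.38 + 80.2/0.163 = 47.87 + 492.0 = 539.9 d
K_eq = L_total / Σ(L/K) = 529.2 / 539.9 = 0.9802 m/d
q = K_eq · i = 0.9802 × 0.0069 = 0.006763 m/d (same in every zone)
Zone A: v = q/n = 0.006763/0.14 = 0.04831 m/d → t_A = 449/0.04831 = 9294 d
Zone B: v = q/n = 0.006763/0.35 = 0.01932 m/d → t_B = 80.2/0.01932 = 4150 d
Total t = 9294 + 4150 = 13440 d
   = 13440 / 365 = 36.8 yr

36.8 years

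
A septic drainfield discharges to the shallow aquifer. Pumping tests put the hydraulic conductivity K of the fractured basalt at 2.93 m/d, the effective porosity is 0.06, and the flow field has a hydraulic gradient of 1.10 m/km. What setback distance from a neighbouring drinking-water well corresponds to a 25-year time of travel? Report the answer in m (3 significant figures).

490 m

Specific discharge q = 2.93 × 0.0011 = 0.003223 m/d
v = Ki/n = 2.93·0.0011/0.06 = 0.05372 m/d
T = 25 yr × 365 = 9125 d
L = v × T = 0.05372 × 9125 = 490.2 m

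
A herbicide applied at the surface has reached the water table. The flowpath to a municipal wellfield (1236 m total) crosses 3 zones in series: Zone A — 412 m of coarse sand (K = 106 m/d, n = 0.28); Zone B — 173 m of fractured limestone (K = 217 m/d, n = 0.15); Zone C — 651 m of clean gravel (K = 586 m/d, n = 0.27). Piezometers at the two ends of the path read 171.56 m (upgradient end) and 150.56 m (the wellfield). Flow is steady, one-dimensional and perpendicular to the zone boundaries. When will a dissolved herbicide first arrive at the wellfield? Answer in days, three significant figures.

87.5 days

Total head drop ΔH = 171.56 − 150.56 = 21.00 m
Continuity: the same q passes through each zone, so ΔH = q·Σ(L_j/K_j) — the zones act as resistances in series.
Σ(L/K) = 412/106 + 173/217 + 651/586 = 3.887 + 0.7972 + 1.111 = 5.795 d
q = ΔH / Σ(L/K) = 21.00 / 5.795 = 3.624 m/d (same in every zone)
Zone A: v = q/n = 3.624/0.28 = 12.94 m/d → t_A = 412/12.94 = 31.83 d
Zone B: v = q/n = 3.624/0.15 = 24.16 m/d → t_B = 173/24.16 = 7.161 d
Zone C: v = q/n = 3.624/0.27 = 13.42 m/d → t_C = 651/13.42 = 48.50 d
Total t = 31.83 + 7.161 + 48.50 = 87.50 d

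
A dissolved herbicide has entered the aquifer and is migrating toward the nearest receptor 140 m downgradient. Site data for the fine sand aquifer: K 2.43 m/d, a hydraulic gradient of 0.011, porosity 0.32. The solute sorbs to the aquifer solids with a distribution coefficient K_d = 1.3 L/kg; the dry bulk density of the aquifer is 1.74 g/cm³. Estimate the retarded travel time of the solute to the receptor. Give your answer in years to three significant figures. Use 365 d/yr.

Specific discharge q = 2.43 × 0.011 = 0.02673 m/d
Seepage velocity v = q / n = 0.02673 / 0.32 = 0.08353 m/d
Retardation R = 1 + ρ_b·K_d/n = 1 + 1.74×1.3/0.32 = 8.069
Contaminant velocity v_c = v/R = 0.08353/8.069 = 0.01035 m/d
t = L/v_c = 140/0.01035 = 13520 d
   = 13520/365 = 37.1 yr

37.1 years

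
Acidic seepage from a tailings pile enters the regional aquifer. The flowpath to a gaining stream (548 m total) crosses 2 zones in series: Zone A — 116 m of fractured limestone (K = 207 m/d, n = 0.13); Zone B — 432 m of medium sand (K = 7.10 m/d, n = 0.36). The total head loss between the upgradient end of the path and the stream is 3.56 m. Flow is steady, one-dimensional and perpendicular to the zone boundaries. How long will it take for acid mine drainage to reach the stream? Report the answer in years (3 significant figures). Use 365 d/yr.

8.06 years

Steady 1-D flow in series ⇒ the Darcy flux q is identical in every zone and the zone head losses add (resistances L/K in series).
Σ(L/K) = 116/207 + 432/7.10 = 0.5604 + 60.85 = 61.41 d
q = ΔH / Σ(L/K) = 3.56 / 61.41 = 0.05798 m/d (same in every zone)
Zone A: v = q/n = 0.05798/0.13 = 0.4460 m/d → t_A = 116/0.4460 = 260.1 d
Zone B: v = q/n = 0.05798/0.36 = 0.1610 m/d → t_B = 432/0.1610 = 2683 d
Total t = 260.1 + 2683 = 2943 d
   = 2943 / 365 = 8.06 yr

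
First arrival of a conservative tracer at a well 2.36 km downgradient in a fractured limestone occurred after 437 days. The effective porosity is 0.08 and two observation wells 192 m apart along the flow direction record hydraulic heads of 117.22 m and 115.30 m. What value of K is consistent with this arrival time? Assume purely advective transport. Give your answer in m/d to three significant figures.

43.2 m/d

Hydraulic gradient i = (117.22 − 115.30) / 192 = 1.92 / 192 = 0.01000
L = 2.36 km = 2360 m
v = L / t = 2360 / 437 = 5.400 m/d
K = v · n / i = 5.400 × 0.08 / 0.01000 = 43.2 m/d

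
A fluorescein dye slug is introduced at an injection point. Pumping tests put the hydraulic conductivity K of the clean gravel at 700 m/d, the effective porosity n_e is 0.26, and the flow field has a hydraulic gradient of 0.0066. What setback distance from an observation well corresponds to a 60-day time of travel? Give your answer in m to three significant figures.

Specific discharge q = 700 × 0.0066 = 4.620 m/d
Seepage velocity v = q / n = 4.620 / 0.26 = 17.77 m/d
L = v × T = 17.77 × 60 = 1066 m

1070 m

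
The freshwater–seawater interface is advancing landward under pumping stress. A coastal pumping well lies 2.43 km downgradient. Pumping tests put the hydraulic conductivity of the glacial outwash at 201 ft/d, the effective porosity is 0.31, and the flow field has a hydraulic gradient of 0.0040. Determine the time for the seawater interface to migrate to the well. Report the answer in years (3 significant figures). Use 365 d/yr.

8.42 years

K = 201 ft/d × 0.3048 = 61.26 m/d
Darcy flux q = K·i = 61.26 × 0.0040 = 0.2451 m/d
v = Ki/n = 61.26·0.0040/0.31 = 0.7905 m/d
L = 2.43 km = 2430 m
t = L / v = 2430 / 0.7905 = 3074 d
   = 3074 / 365 = 8.42 yr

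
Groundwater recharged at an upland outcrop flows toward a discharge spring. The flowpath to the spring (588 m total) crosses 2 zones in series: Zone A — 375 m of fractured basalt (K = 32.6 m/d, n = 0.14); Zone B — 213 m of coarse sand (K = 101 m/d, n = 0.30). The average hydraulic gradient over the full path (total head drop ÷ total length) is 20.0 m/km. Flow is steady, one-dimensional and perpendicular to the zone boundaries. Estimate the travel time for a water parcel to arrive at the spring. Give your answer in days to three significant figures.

Steady 1-D flow in series ⇒ the Darcy flux q is identical in every zone and the zone head losses add (resistances L/K in series).
Σ(L/K) = 375/32.6 + 213/101 = 11.50 + 2.109 = 13.61 d
K_eq = L_total / Σ(L/K) = 588 / 13.61 = 43.20 m/d
q = K_eq · i = 43.20 × 0.020 = 0.8639 m/d (same in every zone)
Zone A: v = q/n = 0.8639/0.14 = 6.171 m/d → t_A = 375/6.171 = 60.77 d
Zone B: v = q/n = 0.8639/0.30 = 2.880 m/d → t_B = 213/2.880 = 73.96 d
Total t = 60.77 + 73.96 = 134.7 d

135 days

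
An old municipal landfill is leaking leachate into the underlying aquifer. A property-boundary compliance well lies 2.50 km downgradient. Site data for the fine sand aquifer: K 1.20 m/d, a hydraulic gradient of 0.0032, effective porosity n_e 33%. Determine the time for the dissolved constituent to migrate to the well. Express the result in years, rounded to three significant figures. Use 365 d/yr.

Darcy flux q = K·i = 1.20 × 0.0032 = 0.003840 m/d
Seepage velocity v = q / n = 0.003840 / 0.33 = 0.01164 m/d
L = 2.50 km = 2500 m
t = L / v = 2500 / 0.01164 = 214800 d
   = 214800 / 365 = 589 yr

589 years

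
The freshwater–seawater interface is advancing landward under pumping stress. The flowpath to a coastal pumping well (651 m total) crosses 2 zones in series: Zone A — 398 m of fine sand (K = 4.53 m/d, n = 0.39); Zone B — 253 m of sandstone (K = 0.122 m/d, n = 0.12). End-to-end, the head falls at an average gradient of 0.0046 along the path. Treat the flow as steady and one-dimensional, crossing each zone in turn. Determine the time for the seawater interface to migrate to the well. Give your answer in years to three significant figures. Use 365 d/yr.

367 years

Steady 1-D flow in series ⇒ the Darcy flux q is identical in every zone and the zone head losses add (resistances L/K in series).
Σ(L/K) = 398/4.53 + 253/0.122 = 87.86 + 2074 = 2162 d
K_eq = L_total / Σ(L/K) = 651 / 2162 = 0.3012 m/d
q = K_eq · i = 0.3012 × 0.0046 = 0.001385 m/d (same in every zone)
Zone A: v = q/n = 0.001385/0.39 = 0.003552 m/d → t_A = 398/0.003552 = 112000 d
Zone B: v = q/n = 0.001385/0.12 = 0.01154 m/d → t_B = 253/0.01154 = 21920 d
Total t = 112000 + 21920 = 134000 d
   = 134000 / 365 = 367 yr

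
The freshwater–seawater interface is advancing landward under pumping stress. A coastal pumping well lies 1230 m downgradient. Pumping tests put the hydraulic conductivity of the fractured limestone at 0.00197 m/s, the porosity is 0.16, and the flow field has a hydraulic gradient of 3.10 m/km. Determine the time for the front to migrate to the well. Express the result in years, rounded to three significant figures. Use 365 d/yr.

1.02 years

K = 0.00197 m/s × 86400 s/d = 170.2 m/d
Darcy flux q = K·i = 170.2 × 0.0031 = 0.5276 m/d
v = Ki/n = 170.2·0.0031/0.16 = 3.298 m/d
t = L / v = 1230 / 3.298 = 373.0 d
   = 373.0 / 365 = 1.02 yr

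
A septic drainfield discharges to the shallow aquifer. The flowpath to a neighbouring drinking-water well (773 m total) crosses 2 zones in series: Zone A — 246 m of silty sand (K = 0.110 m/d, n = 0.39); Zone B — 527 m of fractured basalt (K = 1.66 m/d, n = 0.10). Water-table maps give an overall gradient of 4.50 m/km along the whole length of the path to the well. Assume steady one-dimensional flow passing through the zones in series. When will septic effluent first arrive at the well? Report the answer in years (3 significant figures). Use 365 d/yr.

299 years

Continuity: the same q passes through each zone, so ΔH = q·Σ(L_j/K_j) — the zones act as resistances in series.
Σ(L/K) = 246/0.110 + 527/1.66 = 2236 + 317.5 = 2554 d
K_eq = L_total / Σ(L/K) = 773 / 2554 = 0.3027 m/d
q = K_eq · i = 0.3027 × 0.0045 = 0.001362 m/d (same in every zone)
Zone A: v = q/n = 0.001362/0.39 = 0.003492 m/d → t_A = 246/0.003492 = 70440 d
Zone B: v = q/n = 0.001362/0.10 = 0.01362 m/d → t_B = 527/0.01362 = 38690 d
Total t = 70440 + 38690 = 109100 d
   = 109100 / 365 = 299 yr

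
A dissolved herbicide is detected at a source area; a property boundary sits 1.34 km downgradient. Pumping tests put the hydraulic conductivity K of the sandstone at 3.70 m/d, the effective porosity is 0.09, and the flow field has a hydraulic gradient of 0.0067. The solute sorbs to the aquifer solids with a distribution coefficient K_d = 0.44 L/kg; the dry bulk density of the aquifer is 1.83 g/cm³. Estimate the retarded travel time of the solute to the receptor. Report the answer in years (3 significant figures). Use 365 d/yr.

Specific discharge q = 3.70 × 0.0067 = 0.02479 m/d
v = Ki/n = 3.70·0.0067/0.09 = 0.2754 m/d
Retardation R = 1 + ρ_b·K_d/n = 1 + 1.83×0.44/0.09 = 9.947
Contaminant velocity v_c = v/R = 0.2754/9.947 = 0.02769 m/d
L = 1.34 km = 1340 m
t = L/v_c = 1340/0.02769 = 48390 d
   = 48390/365 = 133 yr

133 years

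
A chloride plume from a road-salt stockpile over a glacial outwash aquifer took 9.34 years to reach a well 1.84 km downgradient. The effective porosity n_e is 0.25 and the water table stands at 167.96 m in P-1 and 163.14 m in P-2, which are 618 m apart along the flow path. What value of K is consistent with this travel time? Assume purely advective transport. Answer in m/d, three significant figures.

Hydraulic gradient i = (167.96 − 163.14) / 618 = 4.82 / 618 = 0.007799
t = 9.34 years = 3409 d
L = 1.84 km = 1840 m
v = L / t = 1840 / 3409 = 0.5397 m/d
K = v · n / i = 0.5397 × 0.25 / 0.007799 = 17.3 m/d

17.3 m/d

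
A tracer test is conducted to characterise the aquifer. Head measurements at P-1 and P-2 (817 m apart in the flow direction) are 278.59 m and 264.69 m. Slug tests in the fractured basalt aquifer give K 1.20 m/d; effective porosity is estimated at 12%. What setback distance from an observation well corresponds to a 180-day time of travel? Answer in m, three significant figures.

30.6 m

Hydraulic gradient i = (278.59 − 264.69) / 817 = 13.90 / 817 = 0.01701
Darcy flux q = K·i = 1.20 × 0.01701 = 0.02042 m/d
Seepage velocity v = q / n = 0.02042 / 0.12 = 0.1701 m/d
L = v × T = 0.1701 × 180 = 30.62 m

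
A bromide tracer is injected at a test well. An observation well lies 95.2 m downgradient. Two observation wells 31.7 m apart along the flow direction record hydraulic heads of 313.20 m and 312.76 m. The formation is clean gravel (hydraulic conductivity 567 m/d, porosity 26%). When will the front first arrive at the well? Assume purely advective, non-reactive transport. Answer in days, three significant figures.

Hydraulic gradient i = (313.20 − 312.76) / 31.7 = 0.44 / 31.7 = 0.01388
Specific discharge q = 567 × 0.01388 = 7.870 m/d
v_s = q/n_e = 7.870/0.26 = 30.27 m/d
t = L / v = 95.2 / 30.27 = 3.145 d

3.15 days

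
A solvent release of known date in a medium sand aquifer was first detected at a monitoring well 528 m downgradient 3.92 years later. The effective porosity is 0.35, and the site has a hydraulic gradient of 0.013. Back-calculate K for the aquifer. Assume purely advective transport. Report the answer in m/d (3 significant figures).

9.94 m/d

t = 3.92 years = 1431 d
v = L / t = 528 / 1431 = 0.3690 m/d
K = v · n / i = 0.3690 × 0.35 / 0.013 = 9.94 m/d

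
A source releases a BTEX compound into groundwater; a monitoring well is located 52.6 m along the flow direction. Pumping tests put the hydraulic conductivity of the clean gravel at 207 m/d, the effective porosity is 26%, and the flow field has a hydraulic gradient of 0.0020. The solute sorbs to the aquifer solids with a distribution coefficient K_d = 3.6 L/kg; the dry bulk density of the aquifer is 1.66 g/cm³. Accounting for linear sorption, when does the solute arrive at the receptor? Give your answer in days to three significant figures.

Darcy flux q = K·i = 207 × 0.0020 = 0.4140 m/d
v = Ki/n = 207·0.0020/0.26 = 1.592 m/d
Retardation R = 1 + ρ_b·K_d/n = 1 + 1.66×3.6/0.26 = 23.98
Contaminant velocity v_c = v/R = 1.592/23.98 = 0.06639 m/d
t = L/v_c = 52.6/0.06639 = 792.3 d

792 days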